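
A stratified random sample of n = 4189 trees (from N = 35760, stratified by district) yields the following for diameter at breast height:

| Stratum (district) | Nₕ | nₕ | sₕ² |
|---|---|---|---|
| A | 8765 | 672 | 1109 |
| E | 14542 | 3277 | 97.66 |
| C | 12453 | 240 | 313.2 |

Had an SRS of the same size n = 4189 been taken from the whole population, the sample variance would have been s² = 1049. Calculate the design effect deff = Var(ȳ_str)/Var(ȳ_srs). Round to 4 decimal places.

Var(ȳ_str) = Σ Wₕ²(1−fₕ)sₕ²/nₕ with Wₕ = Nₕ/35760:
  A: (8765/35760)²·(1−672/8765)·1109/672 = 0.091543753
  E: (14542/35760)²·(1−3277/14542)·97.66/3277 = 0.0038176894
  C: (12453/35760)²·(1−240/12453)·313.2/240 = 0.15520719
  → Var(ȳ_str) = 0.25056863.
Var(ȳ_srs) = (1 − 4189/35760)·1049/4189 = 0.22108331.
deff = 0.25056863 / 0.22108331 = 1.1334.

1.1334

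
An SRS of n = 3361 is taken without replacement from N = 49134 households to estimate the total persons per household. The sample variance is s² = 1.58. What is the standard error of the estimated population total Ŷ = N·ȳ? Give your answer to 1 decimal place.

Var(Ŷ) = N²·Var(ȳ) = N²·(1 − n/N)·s²/n.
f = 3361/49134 = 0.06840477; Var(ȳ) = 0.93159523·1.58/3361 = 4.3794123 × 10^-4.
Var(Ŷ) = 49134² · (4.3794123 × 10^-4) = 1.0572558 × 10^6.
SE(Ŷ) = √(1.0572558 × 10^6) = 1028.2.

1028.2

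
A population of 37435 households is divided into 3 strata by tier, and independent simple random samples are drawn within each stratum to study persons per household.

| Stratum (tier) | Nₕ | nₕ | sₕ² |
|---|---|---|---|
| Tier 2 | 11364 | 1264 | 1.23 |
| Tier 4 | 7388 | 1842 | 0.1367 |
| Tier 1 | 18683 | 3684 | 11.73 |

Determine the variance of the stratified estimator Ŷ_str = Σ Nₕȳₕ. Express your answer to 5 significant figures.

Var(Ŷ_str) = Σₕ Nₕ²(1 − fₕ)sₕ²/nₕ.
Tier 2: 11364²·(1 − 1264/11364)·1.23/1264 = 111689.06.
Tier 4: 7388²·(1 − 1842/7388)·0.1367/1842 = 3040.7845.
Tier 1: 18683²·(1 − 3684/18683)·11.73/3684 = 892251.55.
Sum = 1.0069814 × 10^6.

1.0070 × 10^6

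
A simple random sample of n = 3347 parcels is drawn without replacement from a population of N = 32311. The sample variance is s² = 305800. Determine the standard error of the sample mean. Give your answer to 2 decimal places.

9.05

Under SRS without replacement, Var(ȳ) = (1 − f)·s²/n with f = n/N = 3347/32311 = 0.10358701.
Var(ȳ) = (1 − 0.10358701)·305800/3347 = 0.89641299·91.365402 = 81.901133.
SE(ȳ) = √(81.901133) = 9.05.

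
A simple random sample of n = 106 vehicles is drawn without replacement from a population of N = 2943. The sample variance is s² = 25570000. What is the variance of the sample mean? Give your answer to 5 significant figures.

232540

Under SRS without replacement, Var(ȳ) = (1 − f)·s²/n with f = n/N = 106/2943 = 0.03601767.
Var(ȳ) = (1 − 0.03601767)·25570000/106 = 0.96398233·241226.42 = 232538.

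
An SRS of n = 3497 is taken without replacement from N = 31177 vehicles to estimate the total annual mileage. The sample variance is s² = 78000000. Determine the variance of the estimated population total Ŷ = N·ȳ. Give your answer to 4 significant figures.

Var(Ŷ) = N²·Var(ȳ) = N²·(1 − n/N)·s²/n.
f = 3497/31177 = 0.11216602; Var(ȳ) = 0.88783398·78000000/3497 = 19802.988.
Var(Ŷ) = 31177² · 19802.988 = 1.924861 × 10^13.

1.925 × 10^13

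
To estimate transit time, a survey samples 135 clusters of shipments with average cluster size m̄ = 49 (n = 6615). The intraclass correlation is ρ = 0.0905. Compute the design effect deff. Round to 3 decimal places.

deff = 1 + (49 − 1)·0.0905 = 1 + 4.344 = 5.344.

5.344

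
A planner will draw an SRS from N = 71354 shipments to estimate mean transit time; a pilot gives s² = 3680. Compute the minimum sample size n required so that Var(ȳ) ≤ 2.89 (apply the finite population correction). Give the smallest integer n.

Without fpc, n₀ = s²/D = 3680/2.89 = 1273.3564.
With fpc, (1 − n/N)·s²/n ≤ D requires n ≥ n₀/(1 + n₀/N) = 1273.3564/(1 + 1273.3564/71354) = 1251.0310.
Rounding up, n = 1252.

1252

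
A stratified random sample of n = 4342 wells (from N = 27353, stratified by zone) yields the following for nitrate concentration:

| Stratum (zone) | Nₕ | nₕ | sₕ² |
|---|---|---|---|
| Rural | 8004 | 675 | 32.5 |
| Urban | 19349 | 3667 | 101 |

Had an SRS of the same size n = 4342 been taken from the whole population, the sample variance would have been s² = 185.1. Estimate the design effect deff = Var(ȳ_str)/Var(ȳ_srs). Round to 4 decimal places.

Var(ȳ_str) = Σ Wₕ²(1−fₕ)sₕ²/nₕ with Wₕ = Nₕ/27353:
  Rural: (8004/27353)²·(1−675/8004)·32.5/675 = 0.0037750391
  Urban: (19349/27353)²·(1−3667/19349)·101/3667 = 0.011170189
  → Var(ȳ_str) = 0.014945228.
Var(ȳ_srs) = (1 − 4342/27353)·185.1/4342 = 0.035863042.
deff = 0.014945228 / 0.035863042 = 0.4167.

0.4167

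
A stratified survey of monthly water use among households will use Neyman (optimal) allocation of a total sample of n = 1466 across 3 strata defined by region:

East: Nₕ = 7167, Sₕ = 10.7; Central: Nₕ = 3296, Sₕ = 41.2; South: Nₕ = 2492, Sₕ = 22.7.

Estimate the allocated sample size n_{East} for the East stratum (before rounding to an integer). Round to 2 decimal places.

Neyman allocation: nₕ = n·NₕSₕ / Σⱼ NⱼSⱼ.
Σ NⱼSⱼ = 7167·10.7 + 3296·41.2 + 2492·22.7 = 269050.5.
n_{East} = 1466·7167·10.7 / 269050.5 = 417.85.

417.85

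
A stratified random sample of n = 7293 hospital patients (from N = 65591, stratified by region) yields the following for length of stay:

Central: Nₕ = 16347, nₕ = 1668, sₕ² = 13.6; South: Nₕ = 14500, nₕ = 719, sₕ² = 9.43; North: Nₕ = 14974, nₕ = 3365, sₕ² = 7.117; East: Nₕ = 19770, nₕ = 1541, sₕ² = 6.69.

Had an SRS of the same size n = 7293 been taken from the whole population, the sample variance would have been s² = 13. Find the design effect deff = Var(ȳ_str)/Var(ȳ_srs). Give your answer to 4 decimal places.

0.9550

Var(ȳ_str) = Σ Wₕ²(1−fₕ)sₕ²/nₕ with Wₕ = Nₕ/65591:
  Central: (16347/65591)²·(1−1668/16347)·13.6/1668 = 4.5476695 × 10^-4
  South: (14500/65591)²·(1−719/14500)·9.43/719 = 6.0917635 × 10^-4
  North: (14974/65591)²·(1−3365/14974)·7.117/3365 = 8.5458651 × 10^-5
  East: (19770/65591)²·(1−1541/19770)·6.69/1541 = 3.636675 × 10^-4
  → Var(ȳ_str) = 0.0015130695.
Var(ȳ_srs) = (1 − 7293/65591)·13/7293 = 0.0015843333.
deff = 0.0015130695 / 0.0015843333 = 0.9550.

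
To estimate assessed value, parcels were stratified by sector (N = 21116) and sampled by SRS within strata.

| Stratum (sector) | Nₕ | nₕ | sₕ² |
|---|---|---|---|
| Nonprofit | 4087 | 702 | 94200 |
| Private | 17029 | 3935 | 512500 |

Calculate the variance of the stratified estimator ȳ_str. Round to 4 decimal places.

69.2944

Var(ȳ_str) = Σₕ Wₕ²(1 − fₕ)sₕ²/nₕ with Wₕ = Nₕ/N, N = 21116.
Nonprofit: Wₕ = 0.19354991; term = 0.19354991²·(1 − 0.17176413)·94200/702 = 4.1634542.
Private: Wₕ = 0.80645009; term = 0.80645009²·(1 − 0.23107640)·512500/3935 = 65.130934.
Sum = 69.294388.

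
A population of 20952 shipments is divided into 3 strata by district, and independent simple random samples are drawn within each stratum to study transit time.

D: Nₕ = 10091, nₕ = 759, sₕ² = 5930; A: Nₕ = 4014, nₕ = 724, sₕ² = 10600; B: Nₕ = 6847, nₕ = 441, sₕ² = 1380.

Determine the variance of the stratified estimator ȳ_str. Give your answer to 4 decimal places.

Var(ȳ_str) = Σₕ Wₕ²(1 − fₕ)sₕ²/nₕ with Wₕ = Nₕ/N, N = 20952.
D: Wₕ = 0.48162467; term = 0.48162467²·(1 − 0.07521554)·5930/759 = 1.6759879.
A: Wₕ = 0.19158076; term = 0.19158076²·(1 − 0.18036871)·10600/724 = 0.44044288.
B: Wₕ = 0.32679458; term = 0.32679458²·(1 − 0.06440777)·1380/441 = 0.31266321.
Sum = 2.429094.

2.4291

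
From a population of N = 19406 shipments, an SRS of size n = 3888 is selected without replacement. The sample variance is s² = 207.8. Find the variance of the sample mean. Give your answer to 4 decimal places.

0.0427

Under SRS without replacement, Var(ȳ) = (1 − f)·s²/n with f = n/N = 3888/19406 = 0.20035041.
Var(ȳ) = (1 − 0.20035041)·207.8/3888 = 0.79964959·0.053446502 = 0.042738474.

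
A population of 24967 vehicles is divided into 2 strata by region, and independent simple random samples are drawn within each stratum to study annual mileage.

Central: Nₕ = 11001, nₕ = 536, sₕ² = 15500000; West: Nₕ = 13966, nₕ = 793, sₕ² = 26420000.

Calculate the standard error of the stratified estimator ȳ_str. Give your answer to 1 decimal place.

123.2

Var(ȳ_str) = Σₕ Wₕ²(1 − fₕ)sₕ²/nₕ with Wₕ = Nₕ/N, N = 24967.
Central: Wₕ = 0.44062162; term = 0.44062162²·(1 − 0.04872284)·15500000/536 = 5340.791.
West: Wₕ = 0.55937838; term = 0.55937838²·(1 − 0.05678075)·26420000/793 = 9832.9455.
Sum = 15173.737.
SE = √(15173.737) = 123.2.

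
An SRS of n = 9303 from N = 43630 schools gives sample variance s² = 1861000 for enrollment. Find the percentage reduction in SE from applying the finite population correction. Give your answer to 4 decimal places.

11.2997

f = n/N = 9303/43630 = 0.21322485.
SE_no-fpc = √(s²/n) = 14.143656; SE_fpc = √((1−f)s²/n) = 12.545472.
Ratio = √(1−f) = 0.88700347. Reduction = 100·(1 − 0.88700347) = 11.2997%.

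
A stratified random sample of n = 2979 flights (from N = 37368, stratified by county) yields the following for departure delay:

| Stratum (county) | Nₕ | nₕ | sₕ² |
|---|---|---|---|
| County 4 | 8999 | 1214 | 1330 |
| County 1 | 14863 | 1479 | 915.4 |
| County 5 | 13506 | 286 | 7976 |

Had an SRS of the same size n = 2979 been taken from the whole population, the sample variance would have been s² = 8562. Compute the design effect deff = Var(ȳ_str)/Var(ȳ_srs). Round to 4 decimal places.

1.4023

Var(ȳ_str) = Σ Wₕ²(1−fₕ)sₕ²/nₕ with Wₕ = Nₕ/37368:
  County 4: (8999/37368)²·(1−1214/8999)·1330/1214 = 0.054964985
  County 1: (14863/37368)²·(1−1479/14863)·915.4/1479 = 0.088172962
  County 5: (13506/37368)²·(1−286/13506)·7976/286 = 3.5659693
  → Var(ȳ_str) = 3.7091072.
Var(ȳ_srs) = (1 − 2979/37368)·8562/2979 = 2.6449923.
deff = 3.7091072 / 2.6449923 = 1.4023.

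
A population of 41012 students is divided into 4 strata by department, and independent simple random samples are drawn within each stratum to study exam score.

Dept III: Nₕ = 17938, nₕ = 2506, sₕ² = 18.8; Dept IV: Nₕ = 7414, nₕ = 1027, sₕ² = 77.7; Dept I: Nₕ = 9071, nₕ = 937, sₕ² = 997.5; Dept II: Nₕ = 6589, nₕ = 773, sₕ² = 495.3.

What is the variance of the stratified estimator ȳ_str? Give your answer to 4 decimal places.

0.0647

Var(ȳ_str) = Σₕ Wₕ²(1 − fₕ)sₕ²/nₕ with Wₕ = Nₕ/N, N = 41012.
Dept III: Wₕ = 0.43738418; term = 0.43738418²·(1 − 0.13970342)·18.8/2506 = 0.0012346706.
Dept IV: Wₕ = 0.18077636; term = 0.18077636²·(1 − 0.13852172)·77.7/1027 = 0.002129993.
Dept I: Wₕ = 0.22117917; term = 0.22117917²·(1 − 0.10329622)·997.5/937 = 0.046699341.
Dept II: Wₕ = 0.16066029; term = 0.16066029²·(1 − 0.11731674)·495.3/773 = 0.014598588.
Sum = 0.064662593.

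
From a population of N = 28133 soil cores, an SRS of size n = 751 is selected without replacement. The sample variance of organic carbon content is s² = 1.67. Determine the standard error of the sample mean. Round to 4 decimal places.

Under SRS without replacement, Var(ȳ) = (1 − f)·s²/n with f = n/N = 751/28133 = 0.02669463.
Var(ȳ) = (1 − 0.02669463)·1.67/751 = 0.97330537·0.0022237017 = 0.0021643408.
SE(ȳ) = √(0.0021643408) = 0.0465.

0.0465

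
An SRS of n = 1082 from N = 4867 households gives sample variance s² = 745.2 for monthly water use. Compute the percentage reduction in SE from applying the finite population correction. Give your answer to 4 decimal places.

f = n/N = 1082/4867 = 0.22231354.
SE_no-fpc = √(s²/n) = 0.82989432; SE_fpc = √((1−f)s²/n) = 0.73185503.
Ratio = √(1−f) = 0.88186533. Reduction = 100·(1 − 0.88186533) = 11.8135%.

11.8135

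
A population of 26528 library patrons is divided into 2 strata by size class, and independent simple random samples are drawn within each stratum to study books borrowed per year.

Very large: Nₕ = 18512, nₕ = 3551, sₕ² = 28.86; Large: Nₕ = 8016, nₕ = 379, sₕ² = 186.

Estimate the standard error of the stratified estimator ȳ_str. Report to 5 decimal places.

Var(ȳ_str) = Σₕ Wₕ²(1 − fₕ)sₕ²/nₕ with Wₕ = Nₕ/N, N = 26528.
Very large: Wₕ = 0.69782871; term = 0.69782871²·(1 − 0.19182152)·28.86/3551 = 0.0031985313.
Large: Wₕ = 0.30217129; term = 0.30217129²·(1 − 0.04728044)·186/379 = 0.042691874.
Sum = 0.045890405.
SE = √(0.045890405) = 0.21422.

0.21422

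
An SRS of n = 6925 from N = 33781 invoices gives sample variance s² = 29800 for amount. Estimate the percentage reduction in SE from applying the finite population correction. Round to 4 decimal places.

f = n/N = 6925/33781 = 0.20499689.
SE_no-fpc = √(s²/n) = 2.0744274; SE_fpc = √((1−f)s²/n) = 1.8496206.
Ratio = √(1−f) = 0.89162947. Reduction = 100·(1 − 0.89162947) = 10.8371%.

10.8371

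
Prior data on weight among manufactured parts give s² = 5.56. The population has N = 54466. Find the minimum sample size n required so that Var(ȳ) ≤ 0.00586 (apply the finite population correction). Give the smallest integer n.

933

Without fpc, n₀ = s²/D = 5.56/0.00586 = 948.8055.
With fpc, (1 − n/N)·s²/n ≤ D requires n ≥ n₀/(1 + n₀/N) = 948.8055/(1 + 948.8055/54466) = 932.5602.
Rounding up, n = 933.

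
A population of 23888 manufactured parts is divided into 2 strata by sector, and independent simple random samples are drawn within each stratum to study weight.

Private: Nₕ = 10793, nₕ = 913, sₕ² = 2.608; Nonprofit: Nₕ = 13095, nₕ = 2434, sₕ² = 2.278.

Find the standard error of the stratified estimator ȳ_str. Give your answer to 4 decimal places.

Var(ȳ_str) = Σₕ Wₕ²(1 − fₕ)sₕ²/nₕ with Wₕ = Nₕ/N, N = 23888.
Private: Wₕ = 0.45181681; term = 0.45181681²·(1 − 0.08459187)·2.608/913 = 5.3379727 × 10^-4.
Nonprofit: Wₕ = 0.54818319; term = 0.54818319²·(1 − 0.18587247)·2.278/2434 = 2.2896917 × 10^-4.
Sum = 7.6276644 × 10^-4.
SE = √(7.6276644 × 10^-4) = 0.0276.

0.0276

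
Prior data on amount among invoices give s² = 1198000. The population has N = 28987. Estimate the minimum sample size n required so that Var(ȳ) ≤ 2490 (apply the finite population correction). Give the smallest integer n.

Without fpc, n₀ = s²/D = 1198000/2490 = 481.1245.
With fpc, (1 − n/N)·s²/n ≤ D requires n ≥ n₀/(1 + n₀/N) = 481.1245/(1 + 481.1245/28987) = 473.2692.
Rounding up, n = 474.

474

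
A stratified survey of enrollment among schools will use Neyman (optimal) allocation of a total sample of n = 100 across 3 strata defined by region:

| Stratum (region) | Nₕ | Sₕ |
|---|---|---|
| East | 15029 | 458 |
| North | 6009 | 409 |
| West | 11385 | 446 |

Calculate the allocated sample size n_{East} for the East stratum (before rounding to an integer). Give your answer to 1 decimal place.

47.7

Neyman allocation: nₕ = n·NₕSₕ / Σⱼ NⱼSⱼ.
Σ NⱼSⱼ = 15029·458 + 6009·409 + 11385·446 = 1.4418673 × 10^7.
n_{East} = 100·15029·458 / (1.4418673 × 10^7) = 47.7.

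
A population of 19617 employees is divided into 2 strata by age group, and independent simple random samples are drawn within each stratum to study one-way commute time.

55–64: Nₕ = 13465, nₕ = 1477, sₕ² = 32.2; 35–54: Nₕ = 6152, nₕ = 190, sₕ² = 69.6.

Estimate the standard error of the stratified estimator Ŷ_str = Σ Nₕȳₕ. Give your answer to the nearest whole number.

Var(Ŷ_str) = Σₕ Nₕ²(1 − fₕ)sₕ²/nₕ.
55–64: 13465²·(1 − 1477/13465)·32.2/1477 = 3.5190746 × 10^6.
35–54: 6152²·(1 − 190/6152)·69.6/190 = 1.3435813 × 10^7.
Sum = 1.6954888 × 10^7.
SE = √(1.6954888 × 10^7) = 4118.

4118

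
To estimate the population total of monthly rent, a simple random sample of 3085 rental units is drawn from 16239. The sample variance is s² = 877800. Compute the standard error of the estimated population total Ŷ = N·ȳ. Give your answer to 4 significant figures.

246500

Var(Ŷ) = N²·Var(ȳ) = N²·(1 − n/N)·s²/n.
f = 3085/16239 = 0.18997475; Var(ȳ) = 0.81002525·877800/3085 = 230.48303.
Var(Ŷ) = 16239² · 230.48303 = 6.0779555 × 10^10.
SE(Ŷ) = √(6.0779555 × 10^10) = 246500.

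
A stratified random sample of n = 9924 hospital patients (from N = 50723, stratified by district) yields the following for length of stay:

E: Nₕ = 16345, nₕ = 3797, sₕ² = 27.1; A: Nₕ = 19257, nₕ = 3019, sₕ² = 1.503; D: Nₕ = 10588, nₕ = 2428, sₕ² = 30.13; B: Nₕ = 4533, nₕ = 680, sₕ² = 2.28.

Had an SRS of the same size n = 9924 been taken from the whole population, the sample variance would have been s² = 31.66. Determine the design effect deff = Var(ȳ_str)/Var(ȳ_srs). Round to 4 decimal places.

0.4166

Var(ȳ_str) = Σ Wₕ²(1−fₕ)sₕ²/nₕ with Wₕ = Nₕ/50723:
  E: (16345/50723)²·(1−3797/16345)·27.1/3797 = 5.6895545 × 10^-4
  A: (19257/50723)²·(1−3019/19257)·1.503/3019 = 6.0507216 × 10^-5
  D: (10588/50723)²·(1−2428/10588)·30.13/2428 = 4.1672032 × 10^-4
  B: (4533/50723)²·(1−680/4533)·2.28/680 = 2.2761496 × 10^-5
  → Var(ȳ_str) = 0.0010689445.
Var(ȳ_srs) = (1 − 9924/50723)·31.66/9924 = 0.0025660714.
deff = 0.0010689445 / 0.0025660714 = 0.4166.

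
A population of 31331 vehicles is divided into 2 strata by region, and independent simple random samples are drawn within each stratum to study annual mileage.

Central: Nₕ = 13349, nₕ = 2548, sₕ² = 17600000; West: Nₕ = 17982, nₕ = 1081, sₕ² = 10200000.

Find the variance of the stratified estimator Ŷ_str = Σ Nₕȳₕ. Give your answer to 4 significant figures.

3.864 × 10^12

Var(Ŷ_str) = Σₕ Nₕ²(1 − fₕ)sₕ²/nₕ.
Central: 13349²·(1 − 2548/13349)·17600000/2548 = 9.9592342 × 10^11.
West: 17982²·(1 − 1081/17982)·10200000/1081 = 2.8676416 × 10^12.
Sum = 3.863565 × 10^12.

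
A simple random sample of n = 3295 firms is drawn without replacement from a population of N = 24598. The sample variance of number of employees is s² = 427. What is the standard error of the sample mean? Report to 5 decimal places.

0.33501

Under SRS without replacement, Var(ȳ) = (1 − f)·s²/n with f = n/N = 3295/24598 = 0.13395398.
Var(ȳ) = (1 − 0.13395398)·427/3295 = 0.86604602·0.12959029 = 0.11223115.
SE(ȳ) = √(0.11223115) = 0.33501.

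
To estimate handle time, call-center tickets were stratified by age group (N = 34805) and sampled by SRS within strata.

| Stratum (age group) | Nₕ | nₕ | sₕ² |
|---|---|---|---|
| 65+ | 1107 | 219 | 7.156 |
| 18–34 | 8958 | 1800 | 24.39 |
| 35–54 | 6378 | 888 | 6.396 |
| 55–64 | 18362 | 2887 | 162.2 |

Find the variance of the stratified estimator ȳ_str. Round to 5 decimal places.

Var(ȳ_str) = Σₕ Wₕ²(1 − fₕ)sₕ²/nₕ with Wₕ = Nₕ/N, N = 34805.
65+: Wₕ = 0.03180578; term = 0.03180578²·(1 − 0.19783198)·7.156/219 = 2.6515726 × 10^-5.
18–34: Wₕ = 0.25737681; term = 0.25737681²·(1 − 0.20093771)·24.39/1800 = 7.1723054 × 10^-4.
35–54: Wₕ = 0.18324953; term = 0.18324953²·(1 − 0.13922860)·6.396/888 = 2.0819441 × 10^-4.
55–64: Wₕ = 0.52756788; term = 0.52756788²·(1 − 0.15722688)·162.2/2887 = 0.013178665.
Sum = 0.014130606.

0.01413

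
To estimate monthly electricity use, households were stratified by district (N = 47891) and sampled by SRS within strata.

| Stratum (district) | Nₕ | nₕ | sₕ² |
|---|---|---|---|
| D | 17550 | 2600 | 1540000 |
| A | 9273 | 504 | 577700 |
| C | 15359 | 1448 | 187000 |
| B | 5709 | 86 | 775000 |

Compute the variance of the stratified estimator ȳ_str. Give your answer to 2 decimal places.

Var(ȳ_str) = Σₕ Wₕ²(1 − fₕ)sₕ²/nₕ with Wₕ = Nₕ/N, N = 47891.
D: Wₕ = 0.36645716; term = 0.36645716²·(1 − 0.14814815)·1540000/2600 = 67.757578.
A: Wₕ = 0.19362720; term = 0.19362720²·(1 − 0.05435134)·577700/504 = 40.638189.
C: Wₕ = 0.32070744; term = 0.32070744²·(1 − 0.09427697)·187000/1448 = 12.030579.
B: Wₕ = 0.11920820; term = 0.11920820²·(1 − 0.01506393)·775000/86 = 126.1315.
Sum = 246.55785.

246.56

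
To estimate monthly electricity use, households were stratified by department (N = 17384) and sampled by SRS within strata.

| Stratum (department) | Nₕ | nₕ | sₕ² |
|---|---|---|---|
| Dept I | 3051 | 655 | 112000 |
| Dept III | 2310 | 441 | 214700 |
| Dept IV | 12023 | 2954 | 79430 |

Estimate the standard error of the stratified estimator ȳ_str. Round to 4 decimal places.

Var(ȳ_str) = Σₕ Wₕ²(1 − fₕ)sₕ²/nₕ with Wₕ = Nₕ/N, N = 17384.
Dept I: Wₕ = 0.17550621; term = 0.17550621²·(1 − 0.21468371)·112000/655 = 4.1362456.
Dept III: Wₕ = 0.13288081; term = 0.13288081²·(1 − 0.19090909)·214700/441 = 6.9552911.
Dept IV: Wₕ = 0.69161298; term = 0.69161298²·(1 − 0.24569575)·79430/2954 = 9.7016788.
Sum = 20.793216.
SE = √(20.793216) = 4.5600.

4.5600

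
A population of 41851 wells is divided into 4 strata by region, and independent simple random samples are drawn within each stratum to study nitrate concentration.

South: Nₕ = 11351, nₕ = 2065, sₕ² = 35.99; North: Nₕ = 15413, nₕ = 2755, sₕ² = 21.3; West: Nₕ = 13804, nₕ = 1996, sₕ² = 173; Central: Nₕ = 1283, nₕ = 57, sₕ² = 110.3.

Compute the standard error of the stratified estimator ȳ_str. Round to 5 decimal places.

Var(ȳ_str) = Σₕ Wₕ²(1 − fₕ)sₕ²/nₕ with Wₕ = Nₕ/N, N = 41851.
South: Wₕ = 0.27122410; term = 0.27122410²·(1 − 0.18192230)·35.99/2065 = 0.0010488489.
North: Wₕ = 0.36828272; term = 0.36828272²·(1 − 0.17874522)·21.3/2755 = 8.6118923 × 10^-4.
West: Wₕ = 0.32983680; term = 0.32983680²·(1 − 0.14459577)·173/1996 = 0.0080659436.
Central: Wₕ = 0.03065638; term = 0.03065638²·(1 − 0.04442712)·110.3/57 = 0.0017378253.
Sum = 0.011713807.
SE = √(0.011713807) = 0.10823.

0.10823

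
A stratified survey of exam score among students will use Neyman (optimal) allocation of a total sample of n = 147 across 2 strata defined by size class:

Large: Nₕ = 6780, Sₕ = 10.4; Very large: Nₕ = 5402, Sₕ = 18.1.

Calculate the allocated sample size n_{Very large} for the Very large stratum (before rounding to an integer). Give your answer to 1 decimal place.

85.4

Neyman allocation: nₕ = n·NₕSₕ / Σⱼ NⱼSⱼ.
Σ NⱼSⱼ = 6780·10.4 + 5402·18.1 = 168288.2.
n_{Very large} = 147·5402·18.1 / 168288.2 = 85.4.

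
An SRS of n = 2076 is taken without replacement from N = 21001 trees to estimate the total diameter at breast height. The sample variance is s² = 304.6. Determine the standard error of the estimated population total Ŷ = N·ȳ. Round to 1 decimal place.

7636.4

Var(Ŷ) = N²·Var(ȳ) = N²·(1 − n/N)·s²/n.
f = 2076/21001 = 0.09885244; Var(ȳ) = 0.90114756·304.6/2076 = 0.1322204.
Var(Ŷ) = 21001² · 0.1322204 = 5.831475 × 10^7.
SE(Ŷ) = √(5.831475 × 10^7) = 7636.4.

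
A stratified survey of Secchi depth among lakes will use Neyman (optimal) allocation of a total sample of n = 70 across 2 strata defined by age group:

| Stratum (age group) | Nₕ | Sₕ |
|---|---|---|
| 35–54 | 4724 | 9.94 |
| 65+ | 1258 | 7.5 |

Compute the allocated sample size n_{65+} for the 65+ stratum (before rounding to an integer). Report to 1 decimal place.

11.7

Neyman allocation: nₕ = n·NₕSₕ / Σⱼ NⱼSⱼ.
Σ NⱼSⱼ = 4724·9.94 + 1258·7.5 = 56391.56.
n_{65+} = 70·1258·7.5 / 56391.56 = 11.7.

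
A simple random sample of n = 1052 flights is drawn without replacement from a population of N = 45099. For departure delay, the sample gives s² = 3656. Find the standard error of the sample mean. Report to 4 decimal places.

1.8423

Under SRS without replacement, Var(ȳ) = (1 − f)·s²/n with f = n/N = 1052/45099 = 0.02332646.
Var(ȳ) = (1 − 0.02332646)·3656/1052 = 0.97667354·3.4752852 = 3.3942191.
SE(ȳ) = √(3.3942191) = 1.8423.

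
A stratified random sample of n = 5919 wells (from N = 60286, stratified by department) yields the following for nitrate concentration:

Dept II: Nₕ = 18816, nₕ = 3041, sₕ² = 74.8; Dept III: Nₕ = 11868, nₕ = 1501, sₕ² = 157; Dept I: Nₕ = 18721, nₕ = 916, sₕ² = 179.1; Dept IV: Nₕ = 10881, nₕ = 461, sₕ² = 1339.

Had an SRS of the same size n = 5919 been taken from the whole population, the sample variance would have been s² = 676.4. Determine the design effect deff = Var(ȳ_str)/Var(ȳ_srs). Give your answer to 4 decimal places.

1.1071

Var(ȳ_str) = Σ Wₕ²(1−fₕ)sₕ²/nₕ with Wₕ = Nₕ/60286:
  Dept II: (18816/60286)²·(1−3041/18816)·74.8/3041 = 0.0020088565
  Dept III: (11868/60286)²·(1−1501/11868)·157/1501 = 0.0035409244
  Dept I: (18721/60286)²·(1−916/18721)·179.1/916 = 0.017932391
  Dept IV: (10881/60286)²·(1−461/10881)·1339/461 = 0.090611484
  → Var(ȳ_str) = 0.11409366.
Var(ȳ_srs) = (1 − 5919/60286)·676.4/5919 = 0.10305621.
deff = 0.11409366 / 0.10305621 = 1.1071.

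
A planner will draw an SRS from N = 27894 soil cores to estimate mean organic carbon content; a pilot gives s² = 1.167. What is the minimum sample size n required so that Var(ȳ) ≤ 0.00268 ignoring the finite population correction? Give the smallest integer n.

436

Without fpc, n₀ = s²/D = 1.167/0.00268 = 435.4478.
Rounding up, n = 436.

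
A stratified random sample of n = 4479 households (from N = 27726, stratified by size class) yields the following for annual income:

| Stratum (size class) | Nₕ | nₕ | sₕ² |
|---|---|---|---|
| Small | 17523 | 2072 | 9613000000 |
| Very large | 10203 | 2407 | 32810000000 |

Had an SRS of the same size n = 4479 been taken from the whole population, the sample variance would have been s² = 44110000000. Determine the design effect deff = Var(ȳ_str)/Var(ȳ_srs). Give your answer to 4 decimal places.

Var(ȳ_str) = Σ Wₕ²(1−fₕ)sₕ²/nₕ with Wₕ = Nₕ/27726:
  Small: (17523/27726)²·(1−2072/17523)·9613000000/2072 = 1.6340292 × 10^6
  Very large: (10203/27726)²·(1−2407/10203)·32810000000/2407 = 1.4104426 × 10^6
  → Var(ȳ_str) = 3.0444718 × 10^6.
Var(ȳ_srs) = (1 − 4479/27726)·44110000000/4479 = 8.2572549 × 10^6.
deff = (3.0444718 × 10^6) / (8.2572549 × 10^6) = 0.3687.

0.3687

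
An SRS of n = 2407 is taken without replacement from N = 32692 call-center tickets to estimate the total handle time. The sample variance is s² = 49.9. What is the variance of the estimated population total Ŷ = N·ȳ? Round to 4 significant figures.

2.053 × 10^7

Var(Ŷ) = N²·Var(ȳ) = N²·(1 − n/N)·s²/n.
f = 2407/32692 = 0.07362658; Var(ȳ) = 0.92637342·49.9/2407 = 0.019204833.
Var(Ŷ) = 32692² · 0.019204833 = 2.0525489 × 10^7.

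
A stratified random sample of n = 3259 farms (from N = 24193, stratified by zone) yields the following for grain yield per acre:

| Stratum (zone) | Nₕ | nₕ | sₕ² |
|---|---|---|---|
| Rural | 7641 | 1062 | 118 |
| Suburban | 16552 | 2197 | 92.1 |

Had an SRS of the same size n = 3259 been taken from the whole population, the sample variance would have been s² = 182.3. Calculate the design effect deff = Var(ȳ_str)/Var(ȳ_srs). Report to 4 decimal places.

Var(ȳ_str) = Σ Wₕ²(1−fₕ)sₕ²/nₕ with Wₕ = Nₕ/24193:
  Rural: (7641/24193)²·(1−1062/7641)·118/1062 = 0.0095430704
  Suburban: (16552/24193)²·(1−2197/16552)·92.1/2197 = 0.017017815
  → Var(ȳ_str) = 0.026560885.
Var(ȳ_srs) = (1 − 3259/24193)·182.3/3259 = 0.048402167.
deff = 0.026560885 / 0.048402167 = 0.5488.

0.5488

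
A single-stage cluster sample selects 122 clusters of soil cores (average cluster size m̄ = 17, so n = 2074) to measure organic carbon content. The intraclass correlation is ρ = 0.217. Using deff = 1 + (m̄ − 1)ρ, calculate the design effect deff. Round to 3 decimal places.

4.472

deff = 1 + (17 − 1)·0.217 = 1 + 3.472 = 4.472.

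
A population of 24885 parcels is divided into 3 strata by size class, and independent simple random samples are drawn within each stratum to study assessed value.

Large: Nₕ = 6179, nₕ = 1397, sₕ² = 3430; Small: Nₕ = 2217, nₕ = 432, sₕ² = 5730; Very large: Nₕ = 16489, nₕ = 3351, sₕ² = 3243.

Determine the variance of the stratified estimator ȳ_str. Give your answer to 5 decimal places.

0.54046

Var(ȳ_str) = Σₕ Wₕ²(1 − fₕ)sₕ²/nₕ with Wₕ = Nₕ/N, N = 24885.
Large: Wₕ = 0.24830219; term = 0.24830219²·(1 − 0.22608836)·3430/1397 = 0.11715213.
Small: Wₕ = 0.08908981; term = 0.08908981²·(1 − 0.19485792)·5730/432 = 0.084761669.
Very large: Wₕ = 0.66260800; term = 0.66260800²·(1 − 0.20322639)·3243/3351 = 0.33854843.
Sum = 0.54046223.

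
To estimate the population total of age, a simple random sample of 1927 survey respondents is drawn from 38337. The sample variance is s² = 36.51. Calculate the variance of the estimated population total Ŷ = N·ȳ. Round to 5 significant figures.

Var(Ŷ) = N²·Var(ȳ) = N²·(1 − n/N)·s²/n.
f = 1927/38337 = 0.05026476; Var(ȳ) = 0.94973524·36.51/1927 = 0.017994205.
Var(Ŷ) = 38337² · 0.017994205 = 2.6446543 × 10^7.

2.6447 × 10^7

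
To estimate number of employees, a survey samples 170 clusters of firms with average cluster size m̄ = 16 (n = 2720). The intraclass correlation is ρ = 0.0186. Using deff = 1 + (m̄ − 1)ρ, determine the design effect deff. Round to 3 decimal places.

1.279

deff = 1 + (16 − 1)·0.0186 = 1 + 0.279 = 1.279.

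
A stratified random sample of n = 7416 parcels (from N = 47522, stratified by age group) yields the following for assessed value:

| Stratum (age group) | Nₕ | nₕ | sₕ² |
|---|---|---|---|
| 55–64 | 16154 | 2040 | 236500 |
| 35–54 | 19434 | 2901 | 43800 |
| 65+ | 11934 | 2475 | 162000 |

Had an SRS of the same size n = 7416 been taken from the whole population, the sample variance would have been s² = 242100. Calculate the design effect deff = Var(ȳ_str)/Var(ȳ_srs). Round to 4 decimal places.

Var(ȳ_str) = Σ Wₕ²(1−fₕ)sₕ²/nₕ with Wₕ = Nₕ/47522:
  55–64: (16154/47522)²·(1−2040/16154)·236500/2040 = 11.7042
  35–54: (19434/47522)²·(1−2901/19434)·43800/2901 = 2.1480819
  65+: (11934/47522)²·(1−2475/11934)·162000/2475 = 3.2717616
  → Var(ȳ_str) = 17.124044.
Var(ȳ_srs) = (1 − 7416/47522)·242100/7416 = 27.551149.
deff = 17.124044 / 27.551149 = 0.6215.

0.6215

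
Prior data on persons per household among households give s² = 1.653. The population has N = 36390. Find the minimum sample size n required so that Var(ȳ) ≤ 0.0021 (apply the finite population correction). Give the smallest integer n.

771

Without fpc, n₀ = s²/D = 1.653/0.0021 = 787.1429.
With fpc, (1 − n/N)·s²/n ≤ D requires n ≥ n₀/(1 + n₀/N) = 787.1429/(1 + 787.1429/36390) = 770.4769.
Rounding up, n = 771.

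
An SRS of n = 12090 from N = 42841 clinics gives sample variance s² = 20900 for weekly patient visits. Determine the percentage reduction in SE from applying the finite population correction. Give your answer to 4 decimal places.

15.2773

f = n/N = 12090/42841 = 0.28220630.
SE_no-fpc = √(s²/n) = 1.3148009; SE_fpc = √((1−f)s²/n) = 1.1139349.
Ratio = √(1−f) = 0.84722707. Reduction = 100·(1 − 0.84722707) = 15.2773%.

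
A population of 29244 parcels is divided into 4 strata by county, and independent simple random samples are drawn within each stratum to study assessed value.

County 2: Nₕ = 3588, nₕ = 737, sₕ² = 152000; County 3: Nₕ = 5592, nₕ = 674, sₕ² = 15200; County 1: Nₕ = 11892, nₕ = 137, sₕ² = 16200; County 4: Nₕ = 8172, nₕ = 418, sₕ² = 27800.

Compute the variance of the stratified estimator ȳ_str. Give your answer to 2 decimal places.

27.45

Var(ȳ_str) = Σₕ Wₕ²(1 − fₕ)sₕ²/nₕ with Wₕ = Nₕ/N, N = 29244.
County 2: Wₕ = 0.12269183; term = 0.12269183²·(1 − 0.20540691)·152000/737 = 2.4669037.
County 3: Wₕ = 0.19121871; term = 0.19121871²·(1 − 0.12052933)·15200/674 = 0.72521341.
County 1: Wₕ = 0.40664752; term = 0.40664752²·(1 − 0.01152035)·16200/137 = 19.328512.
County 4: Wₕ = 0.27944194; term = 0.27944194²·(1 − 0.05115027)·27800/418 = 4.9277551.
Sum = 27.448384.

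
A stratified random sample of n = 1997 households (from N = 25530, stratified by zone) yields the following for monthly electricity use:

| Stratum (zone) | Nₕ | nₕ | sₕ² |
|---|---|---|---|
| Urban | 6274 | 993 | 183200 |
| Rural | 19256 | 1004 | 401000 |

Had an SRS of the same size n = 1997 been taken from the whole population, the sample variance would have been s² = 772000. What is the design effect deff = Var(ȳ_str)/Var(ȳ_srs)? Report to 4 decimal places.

Var(ȳ_str) = Σ Wₕ²(1−fₕ)sₕ²/nₕ with Wₕ = Nₕ/25530:
  Urban: (6274/25530)²·(1−993/6274)·183200/993 = 9.3785408
  Rural: (19256/25530)²·(1−1004/19256)·401000/1004 = 215.37018
  → Var(ȳ_str) = 224.74872.
Var(ȳ_srs) = (1 − 1997/25530)·772000/1997 = 356.34094.
deff = 224.74872 / 356.34094 = 0.6307.

0.6307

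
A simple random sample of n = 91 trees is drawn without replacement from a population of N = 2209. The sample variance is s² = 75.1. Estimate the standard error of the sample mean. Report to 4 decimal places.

Under SRS without replacement, Var(ȳ) = (1 − f)·s²/n with f = n/N = 91/2209 = 0.04119511.
Var(ȳ) = (1 − 0.04119511)·75.1/91 = 0.95880489·0.82527473 = 0.79127744.
SE(ȳ) = √(0.79127744) = 0.8895.

0.8895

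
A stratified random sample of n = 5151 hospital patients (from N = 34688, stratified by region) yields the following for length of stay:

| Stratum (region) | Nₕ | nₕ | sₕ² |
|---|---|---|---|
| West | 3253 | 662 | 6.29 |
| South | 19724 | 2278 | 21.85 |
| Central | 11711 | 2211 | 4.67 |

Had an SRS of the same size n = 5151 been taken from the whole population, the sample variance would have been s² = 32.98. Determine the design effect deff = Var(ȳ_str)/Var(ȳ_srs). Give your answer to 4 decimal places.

0.5512

Var(ȳ_str) = Σ Wₕ²(1−fₕ)sₕ²/nₕ with Wₕ = Nₕ/34688:
  West: (3253/34688)²·(1−662/3253)·6.29/662 = 6.6555755 × 10^-5
  South: (19724/34688)²·(1−2278/19724)·21.85/2278 = 0.0027430269
  Central: (11711/34688)²·(1−2211/11711)·4.67/2211 = 1.9529324 × 10^-4
  → Var(ȳ_str) = 0.0030048759.
Var(ȳ_srs) = (1 − 5151/34688)·32.98/5151 = 0.0054518792.
deff = 0.0030048759 / 0.0054518792 = 0.5512.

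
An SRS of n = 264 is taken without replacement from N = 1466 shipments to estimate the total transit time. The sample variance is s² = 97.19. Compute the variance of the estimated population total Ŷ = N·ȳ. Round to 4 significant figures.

Var(Ŷ) = N²·Var(ȳ) = N²·(1 − n/N)·s²/n.
f = 264/1466 = 0.18008186; Var(ȳ) = 0.81991814·97.19/264 = 0.3018479.
Var(Ŷ) = 1466² · 0.3018479 = 648718.23.

648700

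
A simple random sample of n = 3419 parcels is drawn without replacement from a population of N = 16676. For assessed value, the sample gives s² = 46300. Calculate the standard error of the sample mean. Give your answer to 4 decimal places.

3.2811

Under SRS without replacement, Var(ȳ) = (1 − f)·s²/n with f = n/N = 3419/16676 = 0.20502519.
Var(ȳ) = (1 − 0.20502519)·46300/3419 = 0.79497481·13.541971 = 10.765526.
SE(ȳ) = √(10.765526) = 3.2811.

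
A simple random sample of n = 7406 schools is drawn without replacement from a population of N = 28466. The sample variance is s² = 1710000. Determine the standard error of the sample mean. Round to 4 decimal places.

13.0699

Under SRS without replacement, Var(ȳ) = (1 − f)·s²/n with f = n/N = 7406/28466 = 0.26017003.
Var(ȳ) = (1 − 0.26017003)·1710000/7406 = 0.73982997·230.89387 = 170.82221.
SE(ȳ) = √(170.82221) = 13.0699.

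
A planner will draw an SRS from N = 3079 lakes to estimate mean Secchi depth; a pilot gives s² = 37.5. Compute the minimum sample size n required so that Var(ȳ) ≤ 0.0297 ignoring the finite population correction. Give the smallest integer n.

Without fpc, n₀ = s²/D = 37.5/0.0297 = 1262.6263.
Rounding up, n = 1263.

1263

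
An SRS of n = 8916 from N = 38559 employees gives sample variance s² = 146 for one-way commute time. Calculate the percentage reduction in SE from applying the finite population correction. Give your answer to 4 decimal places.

f = n/N = 8916/38559 = 0.23123006.
SE_no-fpc = √(s²/n) = 0.12796506; SE_fpc = √((1−f)s²/n) = 0.11219916.
Ratio = √(1−f) = 0.87679527. Reduction = 100·(1 − 0.87679527) = 12.3205%.

12.3205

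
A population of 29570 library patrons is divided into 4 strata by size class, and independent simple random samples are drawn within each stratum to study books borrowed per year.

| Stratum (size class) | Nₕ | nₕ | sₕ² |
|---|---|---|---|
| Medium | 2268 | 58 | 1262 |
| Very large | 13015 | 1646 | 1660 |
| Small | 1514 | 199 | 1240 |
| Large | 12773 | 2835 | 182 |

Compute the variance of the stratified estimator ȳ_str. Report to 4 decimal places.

Var(ȳ_str) = Σₕ Wₕ²(1 − fₕ)sₕ²/nₕ with Wₕ = Nₕ/N, N = 29570.
Medium: Wₕ = 0.07669936; term = 0.07669936²·(1 − 0.02557319)·1262/58 = 0.12472802.
Very large: Wₕ = 0.44014204; term = 0.44014204²·(1 − 0.12646946)·1660/1646 = 0.17066405.
Small: Wₕ = 0.05120054; term = 0.05120054²·(1 − 0.13143989)·1240/199 = 0.014187883.
Large: Wₕ = 0.43195807; term = 0.43195807²·(1 − 0.22195256)·182/2835 = 0.0093198212.
Sum = 0.31889977.

0.3189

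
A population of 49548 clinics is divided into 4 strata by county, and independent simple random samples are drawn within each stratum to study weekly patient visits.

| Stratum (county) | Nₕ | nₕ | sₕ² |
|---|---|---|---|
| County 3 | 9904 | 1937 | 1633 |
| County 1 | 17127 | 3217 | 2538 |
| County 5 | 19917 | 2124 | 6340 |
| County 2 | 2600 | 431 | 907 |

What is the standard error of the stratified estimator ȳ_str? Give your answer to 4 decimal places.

Var(ȳ_str) = Σₕ Wₕ²(1 − fₕ)sₕ²/nₕ with Wₕ = Nₕ/N, N = 49548.
County 3: Wₕ = 0.19988698; term = 0.19988698²·(1 − 0.19557754)·1633/1937 = 0.027096285.
County 1: Wₕ = 0.34566481; term = 0.34566481²·(1 − 0.18783208)·2538/3217 = 0.076559084.
County 5: Wₕ = 0.40197384; term = 0.40197384²·(1 − 0.10664257)·6340/2124 = 0.43087926.
County 2: Wₕ = 0.05247437; term = 0.05247437²·(1 − 0.16576923)·907/431 = 0.0048340447.
Sum = 0.53936867.
SE = √(0.53936867) = 0.7344.

0.7344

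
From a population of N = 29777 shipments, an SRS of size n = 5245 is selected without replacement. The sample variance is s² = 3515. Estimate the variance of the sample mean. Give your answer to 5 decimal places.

Under SRS without replacement, Var(ȳ) = (1 − f)·s²/n with f = n/N = 5245/29777 = 0.17614266.
Var(ȳ) = (1 − 0.17614266)·3515/5245 = 0.82385734·0.67016206 = 0.55211793.

0.55212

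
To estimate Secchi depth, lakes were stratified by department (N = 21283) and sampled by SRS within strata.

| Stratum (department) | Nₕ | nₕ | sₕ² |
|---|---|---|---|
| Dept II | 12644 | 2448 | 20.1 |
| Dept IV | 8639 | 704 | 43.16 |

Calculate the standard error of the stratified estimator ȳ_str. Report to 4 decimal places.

Var(ȳ_str) = Σₕ Wₕ²(1 − fₕ)sₕ²/nₕ with Wₕ = Nₕ/N, N = 21283.
Dept II: Wₕ = 0.59408918; term = 0.59408918²·(1 − 0.19360962)·20.1/2448 = 0.0023368631.
Dept IV: Wₕ = 0.40591082; term = 0.40591082²·(1 − 0.08149091)·43.16/704 = 0.0092779813.
Sum = 0.011614844.
SE = √(0.011614844) = 0.1078.

0.1078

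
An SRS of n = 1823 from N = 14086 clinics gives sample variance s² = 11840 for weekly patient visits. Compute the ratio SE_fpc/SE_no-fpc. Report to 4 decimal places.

0.9330

f = n/N = 1823/14086 = 0.12941928.
SE_no-fpc = √(s²/n) = 2.5484876; SE_fpc = √((1−f)s²/n) = 2.3778641.
Ratio = √(1−f) = 0.93304915.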